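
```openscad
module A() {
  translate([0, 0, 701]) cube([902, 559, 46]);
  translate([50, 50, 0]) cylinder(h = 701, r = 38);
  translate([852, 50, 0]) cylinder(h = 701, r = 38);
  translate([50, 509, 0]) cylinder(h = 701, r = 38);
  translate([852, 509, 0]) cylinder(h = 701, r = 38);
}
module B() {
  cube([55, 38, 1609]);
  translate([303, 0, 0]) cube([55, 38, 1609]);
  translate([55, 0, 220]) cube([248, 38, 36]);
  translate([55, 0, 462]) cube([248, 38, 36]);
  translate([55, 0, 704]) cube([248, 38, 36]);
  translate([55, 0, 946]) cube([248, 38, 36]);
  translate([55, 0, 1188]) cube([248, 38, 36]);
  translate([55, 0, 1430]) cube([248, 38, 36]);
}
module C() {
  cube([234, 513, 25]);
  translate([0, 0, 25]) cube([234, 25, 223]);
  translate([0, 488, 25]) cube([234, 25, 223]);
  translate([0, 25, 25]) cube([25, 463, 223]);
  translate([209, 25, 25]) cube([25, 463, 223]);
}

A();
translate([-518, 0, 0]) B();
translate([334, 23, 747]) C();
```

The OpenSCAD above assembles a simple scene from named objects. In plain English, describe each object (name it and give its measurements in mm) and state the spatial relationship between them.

A is a rectangular dining table. The top is 902×559×46 mm with its upper surface at z = 747 mm. It stands on four round legs of 76 mm diameter, each leg's bounding box inset 12 mm from the nearest pair of top edges, running from the floor to the underside of the top.

B is a wooden ladder with two side rails of 55×38 mm section and 1609 mm height, set 358 mm apart overall. Between them run 6 rectangular rungs (38 mm deep, 36 mm thick), front faces flush with the rails' −y face. The bottom of the first rung is 220 mm above the floor and each subsequent rung is 242 mm higher than the one below.

C is an open-topped rectangular box: outside dimensions 234×513×248 mm, with a uniform wall and base thickness of 25 mm. The base is a full 234×513 slab on the floor; four walls sit on top of the base. The front and back walls (the −y and +y sides) span the full width; the two side walls fit between them.

The ladder is on the floor beside the table on its −x side. The open box is on top of the table, centred.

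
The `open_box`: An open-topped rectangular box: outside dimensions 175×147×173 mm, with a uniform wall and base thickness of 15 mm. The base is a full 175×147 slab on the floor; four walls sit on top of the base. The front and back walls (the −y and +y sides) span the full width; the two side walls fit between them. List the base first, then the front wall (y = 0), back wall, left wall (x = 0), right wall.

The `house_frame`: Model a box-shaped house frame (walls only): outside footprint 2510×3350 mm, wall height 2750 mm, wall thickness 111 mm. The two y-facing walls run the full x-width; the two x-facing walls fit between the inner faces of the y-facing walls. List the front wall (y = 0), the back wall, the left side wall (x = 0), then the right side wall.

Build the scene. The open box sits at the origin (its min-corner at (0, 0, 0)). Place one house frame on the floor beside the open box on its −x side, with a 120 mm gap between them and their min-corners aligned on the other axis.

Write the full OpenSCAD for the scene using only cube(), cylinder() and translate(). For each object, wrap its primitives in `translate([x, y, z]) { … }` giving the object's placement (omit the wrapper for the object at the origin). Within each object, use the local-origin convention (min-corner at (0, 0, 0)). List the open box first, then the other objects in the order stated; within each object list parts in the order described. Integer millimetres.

cube([175, 147, 15]);
translate([0, 0, 15]) cube([175, 15, 158]);
translate([0, 132, 15]) cube([175, 15, 158]);
translate([0, 15, 15]) cube([15, 117, 158]);
translate([160, 15, 15]) cube([15, 117, 158]);
translate([-2630, 0, 0]) {
  cube([2510, 111, 2750]);
  translate([0, 3239, 0]) cube([2510, 111, 2750]);
  translate([0, 111, 0]) cube([111, 3128, 2750]);
  translate([2399, 111, 0]) cube([111, 3128, 2750]);
}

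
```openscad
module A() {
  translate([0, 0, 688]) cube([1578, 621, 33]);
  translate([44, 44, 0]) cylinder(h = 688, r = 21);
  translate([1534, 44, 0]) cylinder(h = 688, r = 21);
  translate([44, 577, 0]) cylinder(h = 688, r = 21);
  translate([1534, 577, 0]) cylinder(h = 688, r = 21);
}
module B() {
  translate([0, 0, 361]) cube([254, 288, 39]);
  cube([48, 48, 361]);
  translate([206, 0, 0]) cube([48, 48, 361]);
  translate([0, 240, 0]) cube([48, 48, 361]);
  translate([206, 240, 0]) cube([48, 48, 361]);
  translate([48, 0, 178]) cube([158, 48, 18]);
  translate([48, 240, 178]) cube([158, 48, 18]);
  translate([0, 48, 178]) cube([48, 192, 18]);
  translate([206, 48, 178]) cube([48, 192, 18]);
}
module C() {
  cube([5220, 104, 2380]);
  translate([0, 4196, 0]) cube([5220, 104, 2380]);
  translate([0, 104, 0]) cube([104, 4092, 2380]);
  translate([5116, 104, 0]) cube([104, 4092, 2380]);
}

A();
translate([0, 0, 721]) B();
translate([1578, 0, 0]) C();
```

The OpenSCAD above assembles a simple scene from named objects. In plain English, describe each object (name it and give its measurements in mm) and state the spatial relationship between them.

A is a table: top 1578 mm (x) × 621 mm (y), 33 mm thick, upper face at z = 721 mm, on four round legs of 42 mm diameter, each leg's bounding box inset 23 mm from the nearest pair of top edges, running from z = 0 to the bottom of the top.

B is a four-legged stool. The seat is 254×288 mm, 39 mm thick, top at z = 400 mm. It stands on four square legs, each 48×48 mm in cross-section, from z = 0 to the seat underside, each flush with a corner of the seat. Four stretchers, 48 mm wide and 18 mm tall, connect adjacent legs with their undersides at z = 178 mm, each running between the inner faces of the legs it joins and aligned with the legs' outer faces on the other axis.

C is a box-shaped house frame (walls only): outside footprint 5220×4300 mm, wall height 2380 mm, wall thickness 104 mm. The two y-facing walls run the full x-width; the two x-facing walls fit between the inner faces of the y-facing walls.

The stool is on top of the table. The house frame is against the table's +x side, with their −y faces flush.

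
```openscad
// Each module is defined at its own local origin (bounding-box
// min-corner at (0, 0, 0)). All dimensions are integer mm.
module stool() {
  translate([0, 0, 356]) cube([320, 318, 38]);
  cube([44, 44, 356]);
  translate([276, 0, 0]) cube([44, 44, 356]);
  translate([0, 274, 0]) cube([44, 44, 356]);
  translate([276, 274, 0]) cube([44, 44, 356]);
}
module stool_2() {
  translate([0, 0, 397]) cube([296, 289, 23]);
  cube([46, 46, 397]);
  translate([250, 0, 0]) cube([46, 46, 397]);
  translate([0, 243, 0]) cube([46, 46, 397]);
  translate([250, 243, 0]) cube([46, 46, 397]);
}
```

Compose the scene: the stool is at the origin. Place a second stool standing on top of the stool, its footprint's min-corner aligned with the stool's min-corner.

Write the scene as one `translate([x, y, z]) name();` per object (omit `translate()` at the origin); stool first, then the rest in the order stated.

stool();
translate([0, 0, 394]) stool_2();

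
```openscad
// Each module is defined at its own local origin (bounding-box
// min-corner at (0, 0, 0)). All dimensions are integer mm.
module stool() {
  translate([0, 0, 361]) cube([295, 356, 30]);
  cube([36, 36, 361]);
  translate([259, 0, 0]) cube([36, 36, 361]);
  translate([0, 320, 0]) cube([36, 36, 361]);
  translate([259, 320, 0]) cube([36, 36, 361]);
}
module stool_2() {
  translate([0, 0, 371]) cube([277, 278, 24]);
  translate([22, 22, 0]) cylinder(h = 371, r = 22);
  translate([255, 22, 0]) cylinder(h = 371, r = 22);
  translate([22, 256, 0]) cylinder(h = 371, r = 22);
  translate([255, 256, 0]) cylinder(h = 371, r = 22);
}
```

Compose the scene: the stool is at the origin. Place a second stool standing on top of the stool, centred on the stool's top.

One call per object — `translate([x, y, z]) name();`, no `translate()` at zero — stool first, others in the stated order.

stool();
translate([9, 39, 391]) stool_2();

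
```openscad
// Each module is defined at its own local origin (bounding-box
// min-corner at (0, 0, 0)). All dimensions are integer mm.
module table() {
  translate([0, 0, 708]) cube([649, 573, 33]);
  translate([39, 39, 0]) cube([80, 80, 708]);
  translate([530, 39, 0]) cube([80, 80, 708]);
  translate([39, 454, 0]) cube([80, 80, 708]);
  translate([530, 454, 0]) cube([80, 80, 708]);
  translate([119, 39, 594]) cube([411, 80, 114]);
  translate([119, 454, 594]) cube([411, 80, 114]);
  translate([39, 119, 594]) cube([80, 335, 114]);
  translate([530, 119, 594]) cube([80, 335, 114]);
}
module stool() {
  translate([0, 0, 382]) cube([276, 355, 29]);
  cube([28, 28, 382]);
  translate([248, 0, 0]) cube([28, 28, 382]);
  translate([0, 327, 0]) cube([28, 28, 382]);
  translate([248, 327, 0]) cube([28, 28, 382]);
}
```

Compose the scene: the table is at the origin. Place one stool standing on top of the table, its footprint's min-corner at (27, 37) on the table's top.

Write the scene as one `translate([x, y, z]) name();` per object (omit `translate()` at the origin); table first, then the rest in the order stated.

table();
translate([27, 37, 741]) stool();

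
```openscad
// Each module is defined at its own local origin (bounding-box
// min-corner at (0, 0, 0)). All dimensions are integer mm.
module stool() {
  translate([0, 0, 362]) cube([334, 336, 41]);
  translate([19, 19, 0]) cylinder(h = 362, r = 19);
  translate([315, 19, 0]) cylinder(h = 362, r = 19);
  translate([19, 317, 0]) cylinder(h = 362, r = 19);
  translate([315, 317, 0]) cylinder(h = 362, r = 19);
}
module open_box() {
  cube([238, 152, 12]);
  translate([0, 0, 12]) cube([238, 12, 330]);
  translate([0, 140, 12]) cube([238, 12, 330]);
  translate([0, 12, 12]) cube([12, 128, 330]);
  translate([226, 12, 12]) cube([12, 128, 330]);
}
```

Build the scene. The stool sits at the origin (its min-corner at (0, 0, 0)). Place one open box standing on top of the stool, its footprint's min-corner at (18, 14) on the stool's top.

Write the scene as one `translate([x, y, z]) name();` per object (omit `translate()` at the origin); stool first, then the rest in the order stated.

stool();
translate([18, 14, 403]) open_box();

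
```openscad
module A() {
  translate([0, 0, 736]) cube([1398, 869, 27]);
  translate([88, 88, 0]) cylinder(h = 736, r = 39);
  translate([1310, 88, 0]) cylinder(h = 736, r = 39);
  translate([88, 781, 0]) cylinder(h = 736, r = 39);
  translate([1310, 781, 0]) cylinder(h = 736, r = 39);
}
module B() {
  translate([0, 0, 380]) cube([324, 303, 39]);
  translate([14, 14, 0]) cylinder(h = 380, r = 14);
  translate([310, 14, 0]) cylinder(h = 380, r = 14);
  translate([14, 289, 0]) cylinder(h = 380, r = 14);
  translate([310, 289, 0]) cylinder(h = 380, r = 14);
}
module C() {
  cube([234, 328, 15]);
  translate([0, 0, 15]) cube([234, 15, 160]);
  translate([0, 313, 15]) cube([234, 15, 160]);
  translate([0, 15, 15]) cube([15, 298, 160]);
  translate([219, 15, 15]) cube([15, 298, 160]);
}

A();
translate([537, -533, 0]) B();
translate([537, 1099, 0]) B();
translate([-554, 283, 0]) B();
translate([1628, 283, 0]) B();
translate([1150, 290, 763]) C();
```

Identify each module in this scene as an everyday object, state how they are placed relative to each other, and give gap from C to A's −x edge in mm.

A is a table. B is a stool. C is an open box. Four stools sit around the table at the −y, +y, −x, +x sides. The open box is on top of the table. The gap from the open box to the table's −x edge is 1150 mm.

The open box's min-x is at 1150; the table's min-x is 0; gap = 1150 mm.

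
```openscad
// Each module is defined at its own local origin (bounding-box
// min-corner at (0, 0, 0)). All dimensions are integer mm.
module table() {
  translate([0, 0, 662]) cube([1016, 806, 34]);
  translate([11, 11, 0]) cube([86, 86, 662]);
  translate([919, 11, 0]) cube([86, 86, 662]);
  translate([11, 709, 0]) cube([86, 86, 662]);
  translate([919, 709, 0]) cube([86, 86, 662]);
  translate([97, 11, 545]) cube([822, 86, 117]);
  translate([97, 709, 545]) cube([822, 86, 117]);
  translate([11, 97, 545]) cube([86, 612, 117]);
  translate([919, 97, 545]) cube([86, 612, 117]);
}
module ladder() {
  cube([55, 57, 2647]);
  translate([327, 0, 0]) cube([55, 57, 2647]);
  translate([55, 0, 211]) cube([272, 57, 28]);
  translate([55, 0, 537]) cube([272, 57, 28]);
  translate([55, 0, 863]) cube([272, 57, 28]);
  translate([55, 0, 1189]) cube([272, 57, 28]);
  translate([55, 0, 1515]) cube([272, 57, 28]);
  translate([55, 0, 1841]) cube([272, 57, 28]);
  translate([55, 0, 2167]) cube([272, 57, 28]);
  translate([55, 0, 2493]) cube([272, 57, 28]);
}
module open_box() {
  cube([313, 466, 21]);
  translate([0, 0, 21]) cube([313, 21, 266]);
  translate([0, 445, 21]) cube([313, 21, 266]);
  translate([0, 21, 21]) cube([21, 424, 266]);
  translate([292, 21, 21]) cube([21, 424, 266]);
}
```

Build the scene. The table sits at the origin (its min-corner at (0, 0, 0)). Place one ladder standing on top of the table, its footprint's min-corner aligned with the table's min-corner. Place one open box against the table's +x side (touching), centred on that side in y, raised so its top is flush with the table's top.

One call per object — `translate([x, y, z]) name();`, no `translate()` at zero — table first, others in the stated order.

table();
translate([0, 0, 696]) ladder();
translate([1016, 170, 409]) open_box();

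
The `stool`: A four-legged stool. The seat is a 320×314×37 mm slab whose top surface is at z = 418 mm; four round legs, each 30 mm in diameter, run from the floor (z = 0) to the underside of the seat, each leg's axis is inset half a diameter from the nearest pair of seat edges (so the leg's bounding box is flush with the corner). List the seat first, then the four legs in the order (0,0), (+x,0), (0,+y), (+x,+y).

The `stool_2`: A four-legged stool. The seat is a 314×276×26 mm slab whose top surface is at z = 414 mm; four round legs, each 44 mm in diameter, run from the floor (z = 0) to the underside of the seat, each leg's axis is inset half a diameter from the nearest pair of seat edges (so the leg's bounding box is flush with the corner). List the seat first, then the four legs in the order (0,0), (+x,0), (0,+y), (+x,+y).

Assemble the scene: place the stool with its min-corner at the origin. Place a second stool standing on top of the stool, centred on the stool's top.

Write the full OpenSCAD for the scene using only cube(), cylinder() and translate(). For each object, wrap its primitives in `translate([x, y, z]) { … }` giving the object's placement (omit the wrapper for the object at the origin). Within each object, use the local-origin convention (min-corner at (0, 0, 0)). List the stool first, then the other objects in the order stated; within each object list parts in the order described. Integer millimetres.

translate([0, 0, 381]) cube([320, 314, 37]);
translate([15, 15, 0]) cylinder(h = 381, r = 15);
translate([305, 15, 0]) cylinder(h = 381, r = 15);
translate([15, 299, 0]) cylinder(h = 381, r = 15);
translate([305, 299, 0]) cylinder(h = 381, r = 15);
translate([3, 19, 418]) {
  translate([0, 0, 388]) cube([314, 276, 26]);
  translate([22, 22, 0]) cylinder(h = 388, r = 22);
  translate([292, 22, 0]) cylinder(h = 388, r = 22);
  translate([22, 254, 0]) cylinder(h = 388, r = 22);
  translate([292, 254, 0]) cylinder(h = 388, r = 22);
}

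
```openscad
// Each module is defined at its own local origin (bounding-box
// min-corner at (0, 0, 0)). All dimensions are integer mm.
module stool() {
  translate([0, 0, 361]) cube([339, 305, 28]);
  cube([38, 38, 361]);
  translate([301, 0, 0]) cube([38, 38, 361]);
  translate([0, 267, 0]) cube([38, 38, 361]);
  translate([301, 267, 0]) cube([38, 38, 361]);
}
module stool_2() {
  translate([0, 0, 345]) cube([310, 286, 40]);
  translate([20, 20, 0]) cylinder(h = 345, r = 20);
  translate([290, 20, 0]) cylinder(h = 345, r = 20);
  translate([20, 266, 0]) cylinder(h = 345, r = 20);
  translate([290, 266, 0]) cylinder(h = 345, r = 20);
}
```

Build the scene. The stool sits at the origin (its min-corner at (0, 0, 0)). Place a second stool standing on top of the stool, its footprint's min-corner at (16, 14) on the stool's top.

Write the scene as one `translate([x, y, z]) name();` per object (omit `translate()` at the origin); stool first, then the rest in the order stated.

stool();
translate([16, 14, 389]) stool_2();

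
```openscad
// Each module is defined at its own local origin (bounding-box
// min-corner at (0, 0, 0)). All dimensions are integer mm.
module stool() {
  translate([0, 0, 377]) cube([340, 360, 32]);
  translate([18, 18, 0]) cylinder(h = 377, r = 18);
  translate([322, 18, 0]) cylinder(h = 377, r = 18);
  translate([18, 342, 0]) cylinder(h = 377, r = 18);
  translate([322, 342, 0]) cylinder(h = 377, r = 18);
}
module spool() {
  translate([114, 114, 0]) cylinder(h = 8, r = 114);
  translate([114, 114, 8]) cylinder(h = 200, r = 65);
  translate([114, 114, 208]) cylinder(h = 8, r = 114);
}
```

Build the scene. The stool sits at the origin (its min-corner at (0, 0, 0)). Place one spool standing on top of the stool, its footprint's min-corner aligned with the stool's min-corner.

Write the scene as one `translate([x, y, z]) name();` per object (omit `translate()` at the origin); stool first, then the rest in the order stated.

stool();
translate([0, 0, 409]) spool();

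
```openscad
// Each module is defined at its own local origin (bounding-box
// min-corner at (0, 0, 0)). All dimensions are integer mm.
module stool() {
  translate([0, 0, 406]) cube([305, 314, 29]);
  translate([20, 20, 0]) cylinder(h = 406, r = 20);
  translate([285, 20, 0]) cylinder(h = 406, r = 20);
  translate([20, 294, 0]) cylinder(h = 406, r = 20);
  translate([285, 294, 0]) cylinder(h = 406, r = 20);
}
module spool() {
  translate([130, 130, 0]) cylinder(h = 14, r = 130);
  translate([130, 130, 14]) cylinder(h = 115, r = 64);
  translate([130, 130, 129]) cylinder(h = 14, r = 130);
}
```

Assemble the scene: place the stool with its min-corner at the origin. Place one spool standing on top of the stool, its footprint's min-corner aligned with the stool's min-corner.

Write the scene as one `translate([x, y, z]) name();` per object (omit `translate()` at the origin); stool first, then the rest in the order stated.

stool();
translate([0, 0, 435]) spool();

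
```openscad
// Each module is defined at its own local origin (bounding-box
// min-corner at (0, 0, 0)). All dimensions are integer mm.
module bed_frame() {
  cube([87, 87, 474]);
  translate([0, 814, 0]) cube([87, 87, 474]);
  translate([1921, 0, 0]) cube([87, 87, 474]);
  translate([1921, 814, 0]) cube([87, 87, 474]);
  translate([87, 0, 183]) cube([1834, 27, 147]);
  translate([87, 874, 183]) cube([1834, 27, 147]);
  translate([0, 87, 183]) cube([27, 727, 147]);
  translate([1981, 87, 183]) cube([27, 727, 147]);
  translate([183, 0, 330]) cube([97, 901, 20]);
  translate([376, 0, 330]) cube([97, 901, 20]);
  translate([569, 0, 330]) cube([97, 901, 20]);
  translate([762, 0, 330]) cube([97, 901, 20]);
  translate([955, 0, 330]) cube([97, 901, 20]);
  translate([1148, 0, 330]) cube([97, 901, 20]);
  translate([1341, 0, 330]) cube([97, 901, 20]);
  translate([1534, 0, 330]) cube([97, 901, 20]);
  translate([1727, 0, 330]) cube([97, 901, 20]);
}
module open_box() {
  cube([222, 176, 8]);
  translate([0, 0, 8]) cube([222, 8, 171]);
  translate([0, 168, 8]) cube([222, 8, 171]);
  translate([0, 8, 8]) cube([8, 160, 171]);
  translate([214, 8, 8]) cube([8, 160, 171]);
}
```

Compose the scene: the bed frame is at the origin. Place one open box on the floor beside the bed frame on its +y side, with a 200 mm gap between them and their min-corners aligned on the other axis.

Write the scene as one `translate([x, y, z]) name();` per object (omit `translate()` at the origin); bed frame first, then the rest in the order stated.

bed_frame();
translate([0, 1101, 0]) open_box();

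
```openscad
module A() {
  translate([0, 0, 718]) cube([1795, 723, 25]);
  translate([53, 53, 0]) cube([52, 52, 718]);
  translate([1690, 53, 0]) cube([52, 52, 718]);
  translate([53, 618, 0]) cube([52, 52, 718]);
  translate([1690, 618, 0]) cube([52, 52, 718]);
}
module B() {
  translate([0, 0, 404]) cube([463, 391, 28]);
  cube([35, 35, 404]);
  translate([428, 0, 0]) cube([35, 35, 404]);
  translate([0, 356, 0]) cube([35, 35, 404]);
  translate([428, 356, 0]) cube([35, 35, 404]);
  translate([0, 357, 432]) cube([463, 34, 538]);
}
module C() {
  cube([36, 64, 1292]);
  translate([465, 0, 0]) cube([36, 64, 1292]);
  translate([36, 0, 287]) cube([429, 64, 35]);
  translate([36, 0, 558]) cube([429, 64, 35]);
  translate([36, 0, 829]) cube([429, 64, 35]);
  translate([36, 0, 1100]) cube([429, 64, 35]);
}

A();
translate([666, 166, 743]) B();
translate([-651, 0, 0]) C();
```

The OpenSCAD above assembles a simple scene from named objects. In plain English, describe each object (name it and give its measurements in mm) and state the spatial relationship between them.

A is a table with a 1795×723 mm rectangular top, 25 mm thick, top surface at z = 743 mm, supported by four 52×52 mm square legs, each inset 53 mm from the nearest pair of top edges, running from the floor.

B is a chair. The seat is a 463×391×28 mm slab with its top at z = 432 mm, on four 35×35 mm corner legs (flush with the seat edges, standing on z = 0). A flat backrest 34 mm thick, 538 mm tall, spans the full seat width and rises from the seat top along its +y edge, rear face flush with the rear of the seat.

C is a wooden ladder with two side rails of 36×64 mm section and 1292 mm height, set 501 mm apart overall. Between them run 4 rectangular rungs (64 mm deep, 35 mm thick), front faces flush with the rails' −y face. The bottom of the first rung is 287 mm above the floor and each subsequent rung is 271 mm higher than the one below.

The chair is on top of the table, centred. The ladder is on the floor beside the table on its −x side.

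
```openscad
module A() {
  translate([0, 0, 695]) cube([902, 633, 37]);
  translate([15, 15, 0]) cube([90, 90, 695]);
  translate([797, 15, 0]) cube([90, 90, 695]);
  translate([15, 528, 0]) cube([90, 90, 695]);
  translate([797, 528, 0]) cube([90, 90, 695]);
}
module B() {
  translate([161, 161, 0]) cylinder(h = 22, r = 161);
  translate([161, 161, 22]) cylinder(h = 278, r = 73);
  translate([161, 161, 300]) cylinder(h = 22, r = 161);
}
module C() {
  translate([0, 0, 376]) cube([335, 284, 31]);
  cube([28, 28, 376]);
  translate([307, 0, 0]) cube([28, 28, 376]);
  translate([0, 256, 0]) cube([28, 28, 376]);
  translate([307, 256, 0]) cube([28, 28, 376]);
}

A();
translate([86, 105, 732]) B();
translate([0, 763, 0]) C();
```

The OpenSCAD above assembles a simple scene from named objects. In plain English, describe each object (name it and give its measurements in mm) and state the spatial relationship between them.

A is a rectangular dining table. The top is 902×633×37 mm with its upper surface at z = 732 mm. It stands on four 90×90 mm square legs, each inset 15 mm from the nearest pair of top edges, running from the floor to the underside of the top.

B is a spool: two coaxial disc flanges of radius 161 mm and thickness 22 mm, joined by a core cylinder of radius 73 mm and height 278 mm. The lower flange rests on z = 0 and the three cylinders share a vertical axis.

C is a four-legged stool. The seat is a 335×284×31 mm slab whose top surface is at z = 407 mm; four square legs, each 28×28 mm in cross-section, run from the floor (z = 0) to the underside of the seat, each flush with a corner of the seat.

The spool is on top of the table. The stool is on the floor beside the table on its +y side.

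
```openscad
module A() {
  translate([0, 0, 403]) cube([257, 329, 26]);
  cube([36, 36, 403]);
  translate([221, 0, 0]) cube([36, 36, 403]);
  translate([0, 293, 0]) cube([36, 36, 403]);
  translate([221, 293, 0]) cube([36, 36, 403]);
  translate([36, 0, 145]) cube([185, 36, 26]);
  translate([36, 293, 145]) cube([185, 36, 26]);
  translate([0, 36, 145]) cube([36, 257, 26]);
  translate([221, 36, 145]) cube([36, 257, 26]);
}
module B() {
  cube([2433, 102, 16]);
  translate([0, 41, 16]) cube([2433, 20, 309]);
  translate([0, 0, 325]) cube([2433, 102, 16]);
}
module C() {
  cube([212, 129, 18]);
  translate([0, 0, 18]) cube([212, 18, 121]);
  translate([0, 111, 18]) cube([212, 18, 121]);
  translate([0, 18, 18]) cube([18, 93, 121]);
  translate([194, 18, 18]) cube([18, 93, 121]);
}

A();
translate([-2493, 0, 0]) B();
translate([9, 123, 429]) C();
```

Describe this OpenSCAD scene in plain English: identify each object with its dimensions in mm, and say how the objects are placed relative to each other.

A is a four-legged stool. The seat is 257×329 mm, 26 mm thick, top at z = 429 mm. It stands on four square legs, each 36×36 mm in cross-section, from z = 0 to the seat underside, each flush with a corner of the seat. Four stretchers, 36 mm wide and 26 mm tall, connect adjacent legs with their undersides at z = 145 mm, each running between the inner faces of the legs it joins and aligned with the legs' outer faces on the other axis.

B is an I-beam lying along x, 2433 mm long. Overall section height 341 mm. Two flanges 102 mm wide (y) and 16 mm thick, one on the floor and one at the top; a web 20 mm thick runs between them, centred on the flange width.

C is an open-topped rectangular box: outside dimensions 212×129×139 mm, with a uniform wall and base thickness of 18 mm. The base is a full 212×129 slab on the floor; four walls sit on top of the base. The front and back walls (the −y and +y sides) span the full width; the two side walls fit between them.

The I-beam is on the floor beside the stool on its −x side. The open box is on top of the stool.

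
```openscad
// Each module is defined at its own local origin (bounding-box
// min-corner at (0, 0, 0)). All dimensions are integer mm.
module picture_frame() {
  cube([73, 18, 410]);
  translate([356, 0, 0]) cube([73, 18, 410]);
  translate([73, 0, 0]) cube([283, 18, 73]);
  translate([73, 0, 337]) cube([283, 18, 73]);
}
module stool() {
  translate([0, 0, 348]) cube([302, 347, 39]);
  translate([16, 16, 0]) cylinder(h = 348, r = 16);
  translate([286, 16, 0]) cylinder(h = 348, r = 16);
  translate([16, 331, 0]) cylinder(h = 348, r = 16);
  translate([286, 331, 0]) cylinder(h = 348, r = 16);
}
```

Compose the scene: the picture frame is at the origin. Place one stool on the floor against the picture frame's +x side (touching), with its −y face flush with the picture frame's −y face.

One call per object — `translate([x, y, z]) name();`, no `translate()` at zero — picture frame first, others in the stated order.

picture_frame();
translate([429, 0, 0]) stool();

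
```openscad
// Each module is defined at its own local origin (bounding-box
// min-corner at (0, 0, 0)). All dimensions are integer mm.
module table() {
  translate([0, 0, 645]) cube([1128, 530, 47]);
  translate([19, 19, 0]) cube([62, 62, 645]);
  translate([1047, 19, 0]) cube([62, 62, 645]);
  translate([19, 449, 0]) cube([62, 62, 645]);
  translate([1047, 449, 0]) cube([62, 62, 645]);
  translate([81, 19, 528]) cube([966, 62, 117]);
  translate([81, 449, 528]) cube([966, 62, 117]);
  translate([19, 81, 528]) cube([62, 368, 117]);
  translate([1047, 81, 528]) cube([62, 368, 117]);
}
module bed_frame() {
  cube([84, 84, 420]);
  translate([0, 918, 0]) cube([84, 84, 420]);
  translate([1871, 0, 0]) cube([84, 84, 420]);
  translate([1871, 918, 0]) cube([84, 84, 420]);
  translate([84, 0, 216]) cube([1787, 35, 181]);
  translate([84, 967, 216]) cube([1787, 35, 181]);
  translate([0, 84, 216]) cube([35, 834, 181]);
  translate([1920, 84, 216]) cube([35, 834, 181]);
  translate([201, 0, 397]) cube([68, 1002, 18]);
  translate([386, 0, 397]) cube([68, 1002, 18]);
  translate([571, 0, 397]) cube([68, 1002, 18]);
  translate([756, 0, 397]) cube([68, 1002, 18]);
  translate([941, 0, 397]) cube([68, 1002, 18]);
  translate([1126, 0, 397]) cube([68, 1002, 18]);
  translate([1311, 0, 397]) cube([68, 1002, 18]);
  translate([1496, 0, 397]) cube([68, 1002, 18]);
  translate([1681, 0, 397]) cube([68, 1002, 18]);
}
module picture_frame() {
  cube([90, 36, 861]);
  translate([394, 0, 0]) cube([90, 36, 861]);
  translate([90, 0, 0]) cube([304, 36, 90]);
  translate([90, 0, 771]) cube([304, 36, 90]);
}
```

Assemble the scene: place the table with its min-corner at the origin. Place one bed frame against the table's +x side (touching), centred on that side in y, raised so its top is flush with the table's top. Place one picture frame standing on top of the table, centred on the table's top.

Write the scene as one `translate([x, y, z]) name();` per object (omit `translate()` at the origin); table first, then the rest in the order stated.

table();
translate([1128, -236, 272]) bed_frame();
translate([322, 247, 692]) picture_frame();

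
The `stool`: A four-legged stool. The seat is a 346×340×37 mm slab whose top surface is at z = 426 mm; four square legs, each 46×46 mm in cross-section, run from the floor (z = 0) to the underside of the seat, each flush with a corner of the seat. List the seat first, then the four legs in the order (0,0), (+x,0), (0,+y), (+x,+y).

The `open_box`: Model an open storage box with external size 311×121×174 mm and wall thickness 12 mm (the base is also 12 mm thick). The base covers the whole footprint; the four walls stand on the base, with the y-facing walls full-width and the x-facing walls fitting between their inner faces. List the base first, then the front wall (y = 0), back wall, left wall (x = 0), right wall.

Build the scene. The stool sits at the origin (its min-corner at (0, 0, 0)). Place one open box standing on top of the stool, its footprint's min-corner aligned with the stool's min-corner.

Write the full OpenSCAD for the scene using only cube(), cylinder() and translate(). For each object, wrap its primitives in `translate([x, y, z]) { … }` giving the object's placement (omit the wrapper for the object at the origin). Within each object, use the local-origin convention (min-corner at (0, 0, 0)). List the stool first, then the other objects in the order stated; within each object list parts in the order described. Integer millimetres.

translate([0, 0, 389]) cube([346, 340, 37]);
cube([46, 46, 389]);
translate([300, 0, 0]) cube([46, 46, 389]);
translate([0, 294, 0]) cube([46, 46, 389]);
translate([300, 294, 0]) cube([46, 46, 389]);
translate([0, 0, 426]) {
  cube([311, 121, 12]);
  translate([0, 0, 12]) cube([311, 12, 162]);
  translate([0, 109, 12]) cube([311, 12, 162]);
  translate([0, 12, 12]) cube([12, 97, 162]);
  translate([299, 12, 12]) cube([12, 97, 162]);
}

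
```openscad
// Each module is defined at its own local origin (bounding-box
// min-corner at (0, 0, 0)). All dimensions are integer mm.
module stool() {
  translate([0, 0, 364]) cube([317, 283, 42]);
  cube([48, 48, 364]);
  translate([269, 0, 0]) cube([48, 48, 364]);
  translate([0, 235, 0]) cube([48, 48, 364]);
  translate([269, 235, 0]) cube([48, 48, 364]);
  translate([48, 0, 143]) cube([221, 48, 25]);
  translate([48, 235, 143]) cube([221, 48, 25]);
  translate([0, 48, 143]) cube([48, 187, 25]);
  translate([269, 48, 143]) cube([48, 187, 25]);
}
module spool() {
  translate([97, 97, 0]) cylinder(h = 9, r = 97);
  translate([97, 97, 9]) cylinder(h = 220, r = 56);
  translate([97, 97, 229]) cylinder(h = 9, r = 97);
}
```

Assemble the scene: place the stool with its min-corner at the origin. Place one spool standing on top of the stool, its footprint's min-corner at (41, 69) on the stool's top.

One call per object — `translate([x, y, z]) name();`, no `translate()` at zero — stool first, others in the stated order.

stool();
translate([41, 69, 406]) spool();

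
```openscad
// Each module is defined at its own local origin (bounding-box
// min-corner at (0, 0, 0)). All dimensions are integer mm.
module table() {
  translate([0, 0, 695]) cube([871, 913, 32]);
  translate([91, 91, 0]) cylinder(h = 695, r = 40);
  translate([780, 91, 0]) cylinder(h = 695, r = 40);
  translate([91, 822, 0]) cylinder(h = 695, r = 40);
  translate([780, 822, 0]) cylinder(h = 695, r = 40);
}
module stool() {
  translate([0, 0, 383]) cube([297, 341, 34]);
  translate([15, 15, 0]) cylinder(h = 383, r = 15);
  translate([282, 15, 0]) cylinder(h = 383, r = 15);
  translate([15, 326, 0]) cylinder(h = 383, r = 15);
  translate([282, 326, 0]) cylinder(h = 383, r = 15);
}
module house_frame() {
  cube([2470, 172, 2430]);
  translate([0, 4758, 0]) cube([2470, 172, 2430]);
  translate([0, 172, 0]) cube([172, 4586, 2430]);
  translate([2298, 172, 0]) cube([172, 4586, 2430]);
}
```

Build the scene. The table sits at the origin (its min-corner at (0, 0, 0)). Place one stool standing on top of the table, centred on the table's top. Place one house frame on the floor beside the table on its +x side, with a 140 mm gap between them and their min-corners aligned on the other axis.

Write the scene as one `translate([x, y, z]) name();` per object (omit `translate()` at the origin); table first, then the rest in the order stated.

table();
translate([287, 286, 727]) stool();
translate([1011, 0, 0]) house_frame();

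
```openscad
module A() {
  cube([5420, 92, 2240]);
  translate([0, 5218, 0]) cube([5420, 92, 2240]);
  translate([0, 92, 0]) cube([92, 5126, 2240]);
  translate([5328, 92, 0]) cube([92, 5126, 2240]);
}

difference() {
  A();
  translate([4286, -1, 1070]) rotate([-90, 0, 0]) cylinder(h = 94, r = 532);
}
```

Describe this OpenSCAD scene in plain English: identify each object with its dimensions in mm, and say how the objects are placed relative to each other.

A is a box-shaped house frame (walls only): outside footprint 5420×5310 mm, wall height 2240 mm, wall thickness 92 mm. The two y-facing walls run the full x-width; the two x-facing walls fit between the inner faces of the y-facing walls.

The house frame has a circular hole of radius 532 mm through its front wall, centred at (x = 4286, z = 1070).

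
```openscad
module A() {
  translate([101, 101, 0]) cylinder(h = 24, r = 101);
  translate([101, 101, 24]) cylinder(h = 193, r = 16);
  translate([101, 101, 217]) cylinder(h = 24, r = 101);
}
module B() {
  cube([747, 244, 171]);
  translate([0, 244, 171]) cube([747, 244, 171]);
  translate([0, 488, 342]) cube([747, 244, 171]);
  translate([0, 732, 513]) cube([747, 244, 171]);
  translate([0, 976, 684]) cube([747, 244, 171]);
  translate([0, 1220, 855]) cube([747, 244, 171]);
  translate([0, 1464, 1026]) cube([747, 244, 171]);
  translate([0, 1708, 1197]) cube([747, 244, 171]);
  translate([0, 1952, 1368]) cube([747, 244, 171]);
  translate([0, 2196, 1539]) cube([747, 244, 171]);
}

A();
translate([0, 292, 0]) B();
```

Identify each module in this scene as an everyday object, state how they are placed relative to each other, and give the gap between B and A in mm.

The staircase's nearest face is 90 mm from the spool's +y face.

A is a spool. B is a staircase. The staircase is on the floor beside the spool on its +y side. The gap between the staircase and the spool is 90 mm.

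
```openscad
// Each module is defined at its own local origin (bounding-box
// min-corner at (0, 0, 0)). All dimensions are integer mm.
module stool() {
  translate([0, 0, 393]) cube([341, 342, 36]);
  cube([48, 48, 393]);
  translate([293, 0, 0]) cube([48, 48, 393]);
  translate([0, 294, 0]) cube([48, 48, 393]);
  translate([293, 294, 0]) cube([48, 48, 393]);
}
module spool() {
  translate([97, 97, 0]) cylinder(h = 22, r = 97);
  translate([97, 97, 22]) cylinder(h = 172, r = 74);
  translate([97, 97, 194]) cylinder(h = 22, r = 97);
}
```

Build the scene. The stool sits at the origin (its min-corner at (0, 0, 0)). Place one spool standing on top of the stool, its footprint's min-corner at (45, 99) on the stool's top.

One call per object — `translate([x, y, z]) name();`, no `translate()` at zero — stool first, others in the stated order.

stool();
translate([45, 99, 429]) spool();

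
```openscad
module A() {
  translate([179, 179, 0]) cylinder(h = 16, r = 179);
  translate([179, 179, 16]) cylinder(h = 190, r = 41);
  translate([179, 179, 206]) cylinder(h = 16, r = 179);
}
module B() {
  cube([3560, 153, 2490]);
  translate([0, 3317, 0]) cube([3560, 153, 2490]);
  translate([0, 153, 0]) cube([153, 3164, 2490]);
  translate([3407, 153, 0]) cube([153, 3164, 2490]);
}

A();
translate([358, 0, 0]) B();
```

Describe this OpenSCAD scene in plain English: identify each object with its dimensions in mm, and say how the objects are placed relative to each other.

A is a spool: two coaxial disc flanges of radius 179 mm and thickness 16 mm, joined by a core cylinder of radius 41 mm and height 190 mm. The lower flange rests on z = 0 and the three cylinders share a vertical axis.

B is the wall frame of a small rectangular building: four walls, each 2490 mm tall and 153 mm thick, enclosing a footprint 3560 mm (x) by 3470 mm (y) outside-to-outside, with no floor or roof. The front and back walls (the −y and +y sides) span the full width; the two side walls fit between them.

The house frame is against the spool's +x side, with their −y faces flush.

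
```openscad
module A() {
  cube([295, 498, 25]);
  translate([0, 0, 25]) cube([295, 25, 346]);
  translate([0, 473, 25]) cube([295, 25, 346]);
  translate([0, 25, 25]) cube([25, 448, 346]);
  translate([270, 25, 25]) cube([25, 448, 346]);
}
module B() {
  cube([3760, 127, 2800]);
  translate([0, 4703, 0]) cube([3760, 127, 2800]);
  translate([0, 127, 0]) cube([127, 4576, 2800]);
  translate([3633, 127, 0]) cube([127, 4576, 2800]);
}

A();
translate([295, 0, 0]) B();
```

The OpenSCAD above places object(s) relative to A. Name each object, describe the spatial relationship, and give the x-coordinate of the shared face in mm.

A is an open box. B is a house frame. The house frame is against the open box's +x side, with their −y faces flush. The x-coordinate of the shared face is 295 mm.

The open box's +x face and the house frame's −x face are both at x = 295 mm.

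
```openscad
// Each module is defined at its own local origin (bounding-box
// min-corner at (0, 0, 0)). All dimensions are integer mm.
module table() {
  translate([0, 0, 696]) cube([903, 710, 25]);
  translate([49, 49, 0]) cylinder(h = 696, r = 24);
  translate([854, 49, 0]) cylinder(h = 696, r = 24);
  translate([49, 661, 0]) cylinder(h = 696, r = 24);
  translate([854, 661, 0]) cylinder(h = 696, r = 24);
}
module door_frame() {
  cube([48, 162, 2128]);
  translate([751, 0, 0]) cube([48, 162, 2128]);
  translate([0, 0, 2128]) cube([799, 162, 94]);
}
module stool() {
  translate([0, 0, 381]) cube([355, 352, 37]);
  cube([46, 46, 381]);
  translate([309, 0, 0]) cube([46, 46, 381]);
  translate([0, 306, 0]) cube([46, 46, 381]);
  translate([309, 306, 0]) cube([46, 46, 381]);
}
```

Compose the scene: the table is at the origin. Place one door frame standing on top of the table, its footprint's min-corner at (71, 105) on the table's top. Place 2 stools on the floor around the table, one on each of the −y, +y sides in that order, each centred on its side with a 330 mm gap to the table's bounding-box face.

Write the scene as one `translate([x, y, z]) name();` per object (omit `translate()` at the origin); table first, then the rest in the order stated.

table();
translate([71, 105, 721]) door_frame();
translate([274, -682, 0]) stool();
translate([274, 1040, 0]) stool();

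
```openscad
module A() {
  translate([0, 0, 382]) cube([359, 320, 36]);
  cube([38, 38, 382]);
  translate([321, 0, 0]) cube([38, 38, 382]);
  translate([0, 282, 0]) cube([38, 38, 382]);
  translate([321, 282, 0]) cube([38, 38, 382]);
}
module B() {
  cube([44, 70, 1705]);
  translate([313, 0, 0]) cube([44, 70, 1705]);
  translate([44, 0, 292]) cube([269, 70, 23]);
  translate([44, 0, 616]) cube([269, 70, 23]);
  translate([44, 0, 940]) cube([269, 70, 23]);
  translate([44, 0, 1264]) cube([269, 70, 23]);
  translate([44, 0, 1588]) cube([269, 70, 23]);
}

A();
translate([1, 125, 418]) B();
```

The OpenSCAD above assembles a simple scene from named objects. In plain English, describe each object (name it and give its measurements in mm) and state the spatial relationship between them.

A is a simple wooden stool: a rectangular seat 359 mm (x) by 320 mm (y), 36 mm thick, top face at z = 418 mm, on four square legs, each 38×38 mm in cross-section. The legs rest on z = 0, each flush with a corner of the seat.

B is a wooden ladder with two side rails of 44×70 mm section and 1705 mm height, set 357 mm apart overall. Between them run 5 rectangular rungs (70 mm deep, 23 mm thick), front faces flush with the rails' −y face. The bottom of the first rung is 292 mm above the floor and each subsequent rung is 324 mm higher than the one below.

The ladder is on top of the stool, centred.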